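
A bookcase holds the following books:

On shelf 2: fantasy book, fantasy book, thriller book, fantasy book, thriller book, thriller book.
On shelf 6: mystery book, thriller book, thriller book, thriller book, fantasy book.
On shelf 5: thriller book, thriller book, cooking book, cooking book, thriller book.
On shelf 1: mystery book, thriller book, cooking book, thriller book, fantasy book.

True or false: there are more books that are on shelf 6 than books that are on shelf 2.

There are 5 books on shelf 6.
There are 6 books on shelf 2.
The claim requires 5 > 6, which does not hold.

False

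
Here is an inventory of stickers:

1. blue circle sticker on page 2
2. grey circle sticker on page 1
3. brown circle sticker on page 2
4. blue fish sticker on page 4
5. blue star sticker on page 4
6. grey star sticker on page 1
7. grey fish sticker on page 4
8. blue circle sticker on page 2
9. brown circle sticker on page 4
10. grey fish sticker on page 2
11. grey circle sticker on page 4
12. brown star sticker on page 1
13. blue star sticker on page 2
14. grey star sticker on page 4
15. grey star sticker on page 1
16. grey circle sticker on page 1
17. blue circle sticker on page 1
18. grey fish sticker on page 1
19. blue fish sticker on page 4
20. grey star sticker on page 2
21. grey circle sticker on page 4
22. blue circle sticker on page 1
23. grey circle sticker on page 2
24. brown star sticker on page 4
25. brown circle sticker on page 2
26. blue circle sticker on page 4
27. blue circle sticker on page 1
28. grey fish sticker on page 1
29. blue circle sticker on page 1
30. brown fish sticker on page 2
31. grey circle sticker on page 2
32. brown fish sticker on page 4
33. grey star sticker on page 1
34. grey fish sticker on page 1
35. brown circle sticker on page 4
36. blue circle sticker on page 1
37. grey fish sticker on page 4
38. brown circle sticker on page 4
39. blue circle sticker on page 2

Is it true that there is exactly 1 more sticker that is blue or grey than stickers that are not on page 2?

False

|stickers that are blue or grey| = 30.
|stickers that are not on page 2| = 28.
The claim requires 30 − 28 (= 2) to equal 1, which does not hold.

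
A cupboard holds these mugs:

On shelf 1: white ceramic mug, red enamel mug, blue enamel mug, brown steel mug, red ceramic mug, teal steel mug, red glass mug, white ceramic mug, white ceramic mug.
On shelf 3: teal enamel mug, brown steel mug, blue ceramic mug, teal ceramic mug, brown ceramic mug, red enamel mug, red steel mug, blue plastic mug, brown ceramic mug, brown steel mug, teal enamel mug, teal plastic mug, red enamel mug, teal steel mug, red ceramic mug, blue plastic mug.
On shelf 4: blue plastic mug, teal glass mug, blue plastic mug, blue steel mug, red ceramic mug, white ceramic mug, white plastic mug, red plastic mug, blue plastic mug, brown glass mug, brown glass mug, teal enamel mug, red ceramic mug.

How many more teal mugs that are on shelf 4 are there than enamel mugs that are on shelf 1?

teal mugs on shelf 4: 2.
enamel mugs on shelf 1: 2.
2 − 2 = 0.

0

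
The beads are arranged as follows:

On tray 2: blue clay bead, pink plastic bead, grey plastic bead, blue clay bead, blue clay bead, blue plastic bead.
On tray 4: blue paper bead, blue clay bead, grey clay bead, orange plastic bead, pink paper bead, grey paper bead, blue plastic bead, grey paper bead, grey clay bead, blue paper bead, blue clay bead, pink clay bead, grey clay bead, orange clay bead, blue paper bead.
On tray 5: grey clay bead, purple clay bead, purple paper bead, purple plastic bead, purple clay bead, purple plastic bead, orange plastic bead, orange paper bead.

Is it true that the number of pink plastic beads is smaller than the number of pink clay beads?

There is 1 pink plastic bead.
There is 1 pink clay bead.
The claim requires 1 < 1, which does not hold.

False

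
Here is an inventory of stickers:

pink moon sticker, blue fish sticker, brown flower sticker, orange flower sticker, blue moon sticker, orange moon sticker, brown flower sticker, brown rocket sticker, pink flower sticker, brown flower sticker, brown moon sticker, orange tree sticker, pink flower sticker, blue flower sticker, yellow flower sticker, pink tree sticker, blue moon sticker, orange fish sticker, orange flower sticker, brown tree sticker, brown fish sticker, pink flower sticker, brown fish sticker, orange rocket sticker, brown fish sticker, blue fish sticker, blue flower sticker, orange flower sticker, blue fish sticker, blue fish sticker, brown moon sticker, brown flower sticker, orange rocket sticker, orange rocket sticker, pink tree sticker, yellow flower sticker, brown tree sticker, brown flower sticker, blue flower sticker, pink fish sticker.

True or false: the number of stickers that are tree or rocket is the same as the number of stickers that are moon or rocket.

False

There are 9 stickers that are tree or rocket.
There are 10 stickers that are moon or rocket.
The claim requires 9 = 10, which does not hold.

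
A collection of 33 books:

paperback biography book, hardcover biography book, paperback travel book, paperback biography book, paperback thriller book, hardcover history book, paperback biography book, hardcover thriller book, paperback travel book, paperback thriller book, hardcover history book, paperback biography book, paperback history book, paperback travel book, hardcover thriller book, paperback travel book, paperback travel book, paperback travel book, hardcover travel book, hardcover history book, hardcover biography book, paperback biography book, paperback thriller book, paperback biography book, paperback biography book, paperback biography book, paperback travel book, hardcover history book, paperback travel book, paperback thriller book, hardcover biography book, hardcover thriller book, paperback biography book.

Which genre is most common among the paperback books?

Counts by genre (restricted to paperback books): biography 9, travel 8, thriller 4, history 1.
The maximum is 9, held uniquely by biography.

biography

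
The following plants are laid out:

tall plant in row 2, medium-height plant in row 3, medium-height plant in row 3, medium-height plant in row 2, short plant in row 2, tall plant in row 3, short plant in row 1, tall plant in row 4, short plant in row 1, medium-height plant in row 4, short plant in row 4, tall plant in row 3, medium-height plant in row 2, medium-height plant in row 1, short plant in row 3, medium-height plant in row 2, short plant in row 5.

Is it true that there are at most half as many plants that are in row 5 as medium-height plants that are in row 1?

False

plants in row 5: 1.
medium-height plants in row 1: 1.
The claim requires 2 × 1 = 2 ≤ 1, which does not hold.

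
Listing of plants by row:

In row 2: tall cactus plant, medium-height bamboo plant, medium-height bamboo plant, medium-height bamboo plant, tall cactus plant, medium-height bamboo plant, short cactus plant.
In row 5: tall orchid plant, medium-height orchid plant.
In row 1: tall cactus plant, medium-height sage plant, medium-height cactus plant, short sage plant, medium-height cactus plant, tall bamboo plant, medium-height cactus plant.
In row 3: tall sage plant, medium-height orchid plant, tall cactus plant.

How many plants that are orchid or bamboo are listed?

bamboo: 5; orchid: 3; together 5 + 3 = 8.

8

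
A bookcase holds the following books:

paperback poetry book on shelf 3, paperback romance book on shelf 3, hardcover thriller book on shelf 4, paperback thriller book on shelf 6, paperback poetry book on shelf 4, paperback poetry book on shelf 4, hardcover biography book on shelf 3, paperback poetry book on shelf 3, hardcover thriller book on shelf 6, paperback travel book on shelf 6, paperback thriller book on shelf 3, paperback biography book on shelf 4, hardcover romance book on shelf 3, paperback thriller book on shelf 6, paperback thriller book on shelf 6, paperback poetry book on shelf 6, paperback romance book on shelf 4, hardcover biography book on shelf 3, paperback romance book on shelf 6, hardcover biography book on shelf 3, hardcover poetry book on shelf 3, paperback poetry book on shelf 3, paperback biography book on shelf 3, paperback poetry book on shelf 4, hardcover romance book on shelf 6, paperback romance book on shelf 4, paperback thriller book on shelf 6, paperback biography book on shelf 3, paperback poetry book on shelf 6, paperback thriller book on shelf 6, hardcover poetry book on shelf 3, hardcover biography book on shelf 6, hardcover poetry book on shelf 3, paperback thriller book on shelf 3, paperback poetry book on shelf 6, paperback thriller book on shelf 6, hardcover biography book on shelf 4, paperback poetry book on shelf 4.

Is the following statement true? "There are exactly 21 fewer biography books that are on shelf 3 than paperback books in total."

True

There are 5 biography books on shelf 3.
There are 26 paperback books.
The claim requires 26 − 5 (= 21) to equal 21, which holds.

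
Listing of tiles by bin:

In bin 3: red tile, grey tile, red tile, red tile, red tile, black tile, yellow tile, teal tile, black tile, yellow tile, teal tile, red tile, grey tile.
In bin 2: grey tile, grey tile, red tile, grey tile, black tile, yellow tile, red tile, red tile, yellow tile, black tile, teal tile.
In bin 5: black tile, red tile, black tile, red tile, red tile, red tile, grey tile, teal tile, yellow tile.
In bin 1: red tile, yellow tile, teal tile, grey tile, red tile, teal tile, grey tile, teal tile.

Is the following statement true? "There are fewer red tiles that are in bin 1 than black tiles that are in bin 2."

There are 2 red tiles in bin 1.
There are 2 black tiles in bin 2.
The claim requires 2 < 2, which does not hold.

False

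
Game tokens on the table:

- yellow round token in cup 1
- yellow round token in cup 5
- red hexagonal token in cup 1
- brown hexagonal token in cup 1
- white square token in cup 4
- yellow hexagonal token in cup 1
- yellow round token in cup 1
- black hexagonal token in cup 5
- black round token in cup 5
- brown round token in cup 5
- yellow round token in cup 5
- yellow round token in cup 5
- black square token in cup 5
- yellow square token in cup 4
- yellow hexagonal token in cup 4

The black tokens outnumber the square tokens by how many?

0

black tokens: 3.
square tokens: 3.
3 − 3 = 0.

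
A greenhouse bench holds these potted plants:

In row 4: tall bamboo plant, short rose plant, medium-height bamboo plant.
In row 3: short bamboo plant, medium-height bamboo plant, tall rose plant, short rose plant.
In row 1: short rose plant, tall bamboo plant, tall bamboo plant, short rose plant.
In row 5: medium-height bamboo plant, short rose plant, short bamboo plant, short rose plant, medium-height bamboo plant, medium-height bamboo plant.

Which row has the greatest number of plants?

row 5

Counts by row: row 5→6, row 1→4, row 3→4, row 4→3.
The maximum is 6, held uniquely by row 5.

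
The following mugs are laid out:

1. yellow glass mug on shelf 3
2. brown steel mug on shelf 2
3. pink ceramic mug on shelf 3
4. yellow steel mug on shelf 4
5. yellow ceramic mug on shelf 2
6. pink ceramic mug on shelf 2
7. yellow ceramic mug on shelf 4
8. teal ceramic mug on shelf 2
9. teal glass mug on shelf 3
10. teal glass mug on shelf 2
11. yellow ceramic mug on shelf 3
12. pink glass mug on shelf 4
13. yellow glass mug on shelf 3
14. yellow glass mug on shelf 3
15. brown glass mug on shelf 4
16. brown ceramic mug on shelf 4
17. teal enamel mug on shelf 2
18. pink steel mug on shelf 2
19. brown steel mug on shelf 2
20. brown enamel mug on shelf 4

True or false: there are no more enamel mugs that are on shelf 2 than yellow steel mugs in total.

|enamel mugs on shelf 2| = 1.
|yellow steel mugs| = 1.
The claim requires 1 ≤ 1, which holds.

True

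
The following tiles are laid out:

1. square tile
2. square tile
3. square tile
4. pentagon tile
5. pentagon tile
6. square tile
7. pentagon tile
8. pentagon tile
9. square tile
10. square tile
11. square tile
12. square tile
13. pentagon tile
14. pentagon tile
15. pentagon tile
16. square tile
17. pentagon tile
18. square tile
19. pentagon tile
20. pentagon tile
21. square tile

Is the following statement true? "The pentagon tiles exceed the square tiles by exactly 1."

False

pentagon tiles: 10.
square tiles: 11.
The claim requires 10 − 11 (= -1) to equal 1, which does not hold.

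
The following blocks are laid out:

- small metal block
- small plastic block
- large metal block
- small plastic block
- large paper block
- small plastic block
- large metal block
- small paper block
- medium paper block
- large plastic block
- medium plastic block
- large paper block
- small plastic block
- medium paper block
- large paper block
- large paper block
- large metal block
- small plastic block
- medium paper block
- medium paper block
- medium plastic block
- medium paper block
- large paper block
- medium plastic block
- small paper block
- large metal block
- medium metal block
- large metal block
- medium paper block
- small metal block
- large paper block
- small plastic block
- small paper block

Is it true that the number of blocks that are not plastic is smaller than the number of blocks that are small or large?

False

blocks that are not plastic: 23.
blocks that are small or large: 23.
The claim requires 23 < 23, which does not hold.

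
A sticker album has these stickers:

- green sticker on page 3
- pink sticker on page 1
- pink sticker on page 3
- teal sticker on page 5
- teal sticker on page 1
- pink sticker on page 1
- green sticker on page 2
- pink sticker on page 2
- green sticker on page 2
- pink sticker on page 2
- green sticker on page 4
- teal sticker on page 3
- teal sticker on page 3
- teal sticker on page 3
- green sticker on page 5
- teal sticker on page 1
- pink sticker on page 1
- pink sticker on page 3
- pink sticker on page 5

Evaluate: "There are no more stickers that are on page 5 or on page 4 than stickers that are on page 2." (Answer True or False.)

True

There are 4 stickers on page 5 or on page 4.
There are 4 stickers on page 2.
The claim requires 4 ≤ 4, which holds.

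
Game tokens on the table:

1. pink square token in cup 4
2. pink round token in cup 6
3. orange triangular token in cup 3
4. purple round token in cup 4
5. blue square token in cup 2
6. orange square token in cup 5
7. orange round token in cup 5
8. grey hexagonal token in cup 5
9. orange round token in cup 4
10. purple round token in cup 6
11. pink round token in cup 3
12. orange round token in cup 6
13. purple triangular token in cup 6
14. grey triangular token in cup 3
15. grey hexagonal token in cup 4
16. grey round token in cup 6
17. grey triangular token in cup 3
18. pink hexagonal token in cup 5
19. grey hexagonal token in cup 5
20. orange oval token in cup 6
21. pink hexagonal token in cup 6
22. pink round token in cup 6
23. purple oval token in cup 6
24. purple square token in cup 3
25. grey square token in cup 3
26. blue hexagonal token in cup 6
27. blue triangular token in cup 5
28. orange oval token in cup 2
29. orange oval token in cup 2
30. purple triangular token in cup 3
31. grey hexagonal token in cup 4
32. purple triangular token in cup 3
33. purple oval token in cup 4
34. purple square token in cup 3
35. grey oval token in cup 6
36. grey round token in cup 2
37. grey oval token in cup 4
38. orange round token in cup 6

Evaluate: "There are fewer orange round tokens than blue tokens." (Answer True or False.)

|orange round tokens| = 4.
|blue tokens| = 3.
The claim requires 4 < 3, which does not hold.

False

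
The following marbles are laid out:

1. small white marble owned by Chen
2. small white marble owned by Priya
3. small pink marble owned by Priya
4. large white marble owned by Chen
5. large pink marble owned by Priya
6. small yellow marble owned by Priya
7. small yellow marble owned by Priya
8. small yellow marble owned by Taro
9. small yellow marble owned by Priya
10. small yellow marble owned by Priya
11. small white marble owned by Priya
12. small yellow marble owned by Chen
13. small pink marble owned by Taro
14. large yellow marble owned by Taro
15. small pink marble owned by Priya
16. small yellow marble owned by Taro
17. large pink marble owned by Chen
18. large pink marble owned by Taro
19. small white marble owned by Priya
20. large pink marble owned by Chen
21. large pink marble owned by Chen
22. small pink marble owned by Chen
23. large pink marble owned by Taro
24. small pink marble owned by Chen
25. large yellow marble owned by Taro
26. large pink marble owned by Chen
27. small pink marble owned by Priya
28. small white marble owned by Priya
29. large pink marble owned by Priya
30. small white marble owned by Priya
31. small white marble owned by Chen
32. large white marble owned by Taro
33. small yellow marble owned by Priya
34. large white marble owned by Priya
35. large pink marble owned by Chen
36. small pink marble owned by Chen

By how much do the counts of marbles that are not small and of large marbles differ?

0

marbles that are not small: 14. large marbles: 14.
|14 − 14| = 14 − 14 = 0.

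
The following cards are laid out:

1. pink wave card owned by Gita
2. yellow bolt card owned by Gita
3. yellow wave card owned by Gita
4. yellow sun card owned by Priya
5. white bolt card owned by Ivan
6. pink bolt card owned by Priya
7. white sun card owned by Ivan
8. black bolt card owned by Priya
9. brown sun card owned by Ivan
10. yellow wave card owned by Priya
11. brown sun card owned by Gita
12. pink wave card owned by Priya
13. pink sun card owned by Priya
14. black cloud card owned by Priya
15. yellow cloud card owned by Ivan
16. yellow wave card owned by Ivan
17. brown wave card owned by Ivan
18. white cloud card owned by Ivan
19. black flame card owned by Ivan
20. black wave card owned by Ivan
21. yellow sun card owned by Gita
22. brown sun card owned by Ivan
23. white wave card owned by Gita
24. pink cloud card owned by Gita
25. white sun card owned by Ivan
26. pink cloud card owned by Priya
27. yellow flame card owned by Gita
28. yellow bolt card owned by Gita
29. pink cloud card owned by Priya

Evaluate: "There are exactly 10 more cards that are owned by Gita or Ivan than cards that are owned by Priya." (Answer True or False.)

cards owned by Gita or Ivan: 20.
cards owned by Priya: 9.
The claim requires 20 − 9 (= 11) to equal 10, which does not hold.

False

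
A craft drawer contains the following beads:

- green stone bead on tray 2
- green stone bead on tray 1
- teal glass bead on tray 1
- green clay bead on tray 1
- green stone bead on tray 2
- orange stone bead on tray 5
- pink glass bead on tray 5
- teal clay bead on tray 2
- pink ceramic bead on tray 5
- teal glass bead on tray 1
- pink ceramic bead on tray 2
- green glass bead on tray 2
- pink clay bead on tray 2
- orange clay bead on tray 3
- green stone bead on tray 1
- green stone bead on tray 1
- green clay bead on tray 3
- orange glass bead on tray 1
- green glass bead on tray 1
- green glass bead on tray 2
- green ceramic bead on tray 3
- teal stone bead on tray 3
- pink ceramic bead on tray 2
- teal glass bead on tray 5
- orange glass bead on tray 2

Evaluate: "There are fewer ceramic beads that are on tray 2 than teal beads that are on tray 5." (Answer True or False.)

False

ceramic beads on tray 2: 2.
teal beads on tray 5: 1.
The claim requires 2 < 1, which does not hold.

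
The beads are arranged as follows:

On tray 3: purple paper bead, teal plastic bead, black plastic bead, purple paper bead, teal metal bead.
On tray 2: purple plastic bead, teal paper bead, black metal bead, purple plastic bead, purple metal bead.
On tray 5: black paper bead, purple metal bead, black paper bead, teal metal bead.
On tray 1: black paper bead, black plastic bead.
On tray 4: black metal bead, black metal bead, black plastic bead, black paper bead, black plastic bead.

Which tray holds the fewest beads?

Counts by tray: tray 4→5, tray 3→5, tray 2→5, tray 5→4, tray 1→2.
The minimum is 2, held uniquely by tray 1.

tray 1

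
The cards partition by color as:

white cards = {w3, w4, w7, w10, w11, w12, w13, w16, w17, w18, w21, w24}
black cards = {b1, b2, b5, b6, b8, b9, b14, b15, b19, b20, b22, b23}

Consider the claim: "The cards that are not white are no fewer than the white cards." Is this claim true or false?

True

There are 12 cards that are not white.
There are 12 white cards.
The claim requires 12 ≥ 12, which holds.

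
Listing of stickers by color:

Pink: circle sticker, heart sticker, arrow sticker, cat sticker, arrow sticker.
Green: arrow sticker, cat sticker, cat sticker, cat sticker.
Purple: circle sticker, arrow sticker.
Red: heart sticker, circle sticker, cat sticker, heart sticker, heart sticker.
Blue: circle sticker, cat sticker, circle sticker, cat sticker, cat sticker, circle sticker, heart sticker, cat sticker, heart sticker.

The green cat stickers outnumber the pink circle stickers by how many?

green cat stickers: 3.
pink circle stickers: 1.
3 − 1 = 2.

2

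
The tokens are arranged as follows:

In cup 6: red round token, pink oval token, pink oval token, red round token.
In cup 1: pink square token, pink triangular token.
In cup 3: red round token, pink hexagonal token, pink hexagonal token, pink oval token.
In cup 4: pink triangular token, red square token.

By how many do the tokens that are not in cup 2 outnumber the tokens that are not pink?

8

tokens that are not in cup 2: 12.
tokens that are not pink: 4.
12 − 4 = 8.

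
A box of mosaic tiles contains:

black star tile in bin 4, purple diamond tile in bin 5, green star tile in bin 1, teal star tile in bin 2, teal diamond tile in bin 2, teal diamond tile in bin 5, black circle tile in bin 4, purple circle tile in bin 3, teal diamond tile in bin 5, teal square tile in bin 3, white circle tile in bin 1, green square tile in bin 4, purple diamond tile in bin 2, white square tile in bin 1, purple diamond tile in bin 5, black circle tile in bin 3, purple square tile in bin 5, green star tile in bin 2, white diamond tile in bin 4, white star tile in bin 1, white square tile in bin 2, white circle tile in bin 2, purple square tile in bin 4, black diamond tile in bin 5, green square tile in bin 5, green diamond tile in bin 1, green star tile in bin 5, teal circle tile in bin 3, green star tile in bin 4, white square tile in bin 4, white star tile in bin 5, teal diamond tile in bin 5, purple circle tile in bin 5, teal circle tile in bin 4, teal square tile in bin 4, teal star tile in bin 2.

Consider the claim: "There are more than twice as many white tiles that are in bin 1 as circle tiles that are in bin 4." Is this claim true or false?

|white tiles in bin 1| = 3.
|circle tiles in bin 4| = 2.
The claim requires 3 > 2 × 2 = 4, which does not hold.

False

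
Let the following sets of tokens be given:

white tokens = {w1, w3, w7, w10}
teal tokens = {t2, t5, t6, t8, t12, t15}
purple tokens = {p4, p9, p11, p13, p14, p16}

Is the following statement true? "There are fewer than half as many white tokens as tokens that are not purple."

There are 4 white tokens.
There are 10 tokens that are not purple.
The claim requires 2 × 4 = 8 < 10, which holds.

True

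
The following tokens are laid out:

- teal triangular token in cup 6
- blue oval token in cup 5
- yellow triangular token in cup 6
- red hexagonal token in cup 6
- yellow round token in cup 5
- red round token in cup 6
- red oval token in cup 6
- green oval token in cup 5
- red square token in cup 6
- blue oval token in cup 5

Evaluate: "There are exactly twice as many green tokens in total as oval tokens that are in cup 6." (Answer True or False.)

|green tokens| = 1.
|oval tokens in cup 6| = 1.
The claim requires 1 = 2 × 1 = 2, which does not hold.

False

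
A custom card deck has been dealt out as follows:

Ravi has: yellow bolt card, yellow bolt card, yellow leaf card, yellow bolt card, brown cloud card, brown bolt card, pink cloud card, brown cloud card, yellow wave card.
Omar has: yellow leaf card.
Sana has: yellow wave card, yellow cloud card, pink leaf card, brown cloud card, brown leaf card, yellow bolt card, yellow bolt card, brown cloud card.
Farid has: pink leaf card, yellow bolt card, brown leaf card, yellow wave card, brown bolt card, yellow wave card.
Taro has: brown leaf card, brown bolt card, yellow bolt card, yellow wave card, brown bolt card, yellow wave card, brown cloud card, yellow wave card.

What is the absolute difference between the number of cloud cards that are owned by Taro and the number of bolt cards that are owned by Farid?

1

cloud cards owned by Taro: 1. bolt cards owned by Farid: 2.
|1 − 2| = 2 − 1 = 1.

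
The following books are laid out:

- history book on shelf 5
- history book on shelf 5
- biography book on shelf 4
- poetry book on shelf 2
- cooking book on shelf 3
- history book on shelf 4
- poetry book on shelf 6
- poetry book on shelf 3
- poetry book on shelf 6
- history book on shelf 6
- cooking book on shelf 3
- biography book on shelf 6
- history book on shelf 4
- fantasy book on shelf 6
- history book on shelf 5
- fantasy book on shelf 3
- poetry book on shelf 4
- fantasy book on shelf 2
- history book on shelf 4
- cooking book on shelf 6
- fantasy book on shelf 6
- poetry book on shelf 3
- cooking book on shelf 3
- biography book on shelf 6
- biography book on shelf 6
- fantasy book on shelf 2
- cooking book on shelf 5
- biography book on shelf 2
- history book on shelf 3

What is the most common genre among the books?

history

Counts by genre: history 8, poetry 6, fantasy 5, cooking 5, biography 5.
The maximum is 8, held uniquely by history.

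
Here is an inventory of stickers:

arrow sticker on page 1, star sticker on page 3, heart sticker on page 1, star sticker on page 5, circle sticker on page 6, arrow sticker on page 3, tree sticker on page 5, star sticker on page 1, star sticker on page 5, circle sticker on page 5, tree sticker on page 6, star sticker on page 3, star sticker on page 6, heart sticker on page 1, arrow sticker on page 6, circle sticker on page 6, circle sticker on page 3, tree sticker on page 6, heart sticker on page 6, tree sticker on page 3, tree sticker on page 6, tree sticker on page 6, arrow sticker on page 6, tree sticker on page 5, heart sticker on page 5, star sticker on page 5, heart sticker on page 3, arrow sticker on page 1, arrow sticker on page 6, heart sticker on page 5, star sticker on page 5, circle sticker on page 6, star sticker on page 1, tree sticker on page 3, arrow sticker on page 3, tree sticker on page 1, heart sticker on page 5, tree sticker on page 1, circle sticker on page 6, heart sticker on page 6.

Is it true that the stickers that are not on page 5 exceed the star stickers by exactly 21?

True

stickers that are not on page 5: 30.
star stickers: 9.
The claim requires 30 − 9 (= 21) to equal 21, which holds.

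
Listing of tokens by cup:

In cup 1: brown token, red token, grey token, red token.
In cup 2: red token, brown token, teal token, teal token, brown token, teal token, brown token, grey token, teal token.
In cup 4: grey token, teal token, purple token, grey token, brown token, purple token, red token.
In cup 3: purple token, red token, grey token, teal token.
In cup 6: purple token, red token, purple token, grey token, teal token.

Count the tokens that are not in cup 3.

Total tokens: 29; with the excluded value: 4; remaining 29 − 4 = 25.

25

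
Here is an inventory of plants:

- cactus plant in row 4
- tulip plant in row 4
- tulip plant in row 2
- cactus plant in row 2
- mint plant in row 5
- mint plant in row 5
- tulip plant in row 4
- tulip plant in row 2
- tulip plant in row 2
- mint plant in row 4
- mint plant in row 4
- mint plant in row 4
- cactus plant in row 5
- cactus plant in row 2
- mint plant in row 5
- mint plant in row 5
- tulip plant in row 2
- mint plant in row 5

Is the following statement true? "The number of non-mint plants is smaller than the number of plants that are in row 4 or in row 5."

True

There are 10 non-mint plants.
There are 12 plants in row 4 or in row 5.
The claim requires 10 < 12, which holds.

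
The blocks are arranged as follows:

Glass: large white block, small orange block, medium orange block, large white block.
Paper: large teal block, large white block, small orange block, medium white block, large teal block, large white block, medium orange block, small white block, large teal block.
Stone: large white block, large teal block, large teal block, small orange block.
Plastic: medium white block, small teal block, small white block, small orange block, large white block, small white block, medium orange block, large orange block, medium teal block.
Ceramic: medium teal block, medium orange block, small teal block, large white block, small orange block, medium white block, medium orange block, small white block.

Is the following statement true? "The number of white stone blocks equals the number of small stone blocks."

True

white stone blocks: 1.
small stone blocks: 1.
The claim requires 1 = 1, which holds.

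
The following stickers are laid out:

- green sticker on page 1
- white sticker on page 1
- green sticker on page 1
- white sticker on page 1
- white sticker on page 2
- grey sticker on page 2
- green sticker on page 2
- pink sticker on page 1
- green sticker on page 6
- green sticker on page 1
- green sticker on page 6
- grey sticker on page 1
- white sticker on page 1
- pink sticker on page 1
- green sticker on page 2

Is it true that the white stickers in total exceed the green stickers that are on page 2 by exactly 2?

There are 4 white stickers.
There are 2 green stickers on page 2.
The claim requires 4 − 2 (= 2) to equal 2, which holds.

True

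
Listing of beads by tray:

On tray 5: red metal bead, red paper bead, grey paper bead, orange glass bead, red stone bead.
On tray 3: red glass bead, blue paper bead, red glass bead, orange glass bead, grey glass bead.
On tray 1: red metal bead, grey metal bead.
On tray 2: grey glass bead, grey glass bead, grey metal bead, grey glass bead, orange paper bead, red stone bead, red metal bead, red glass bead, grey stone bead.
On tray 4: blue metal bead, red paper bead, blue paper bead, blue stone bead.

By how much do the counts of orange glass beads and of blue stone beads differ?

orange glass beads: 2. blue stone beads: 1.
|2 − 1| = 2 − 1 = 1.

1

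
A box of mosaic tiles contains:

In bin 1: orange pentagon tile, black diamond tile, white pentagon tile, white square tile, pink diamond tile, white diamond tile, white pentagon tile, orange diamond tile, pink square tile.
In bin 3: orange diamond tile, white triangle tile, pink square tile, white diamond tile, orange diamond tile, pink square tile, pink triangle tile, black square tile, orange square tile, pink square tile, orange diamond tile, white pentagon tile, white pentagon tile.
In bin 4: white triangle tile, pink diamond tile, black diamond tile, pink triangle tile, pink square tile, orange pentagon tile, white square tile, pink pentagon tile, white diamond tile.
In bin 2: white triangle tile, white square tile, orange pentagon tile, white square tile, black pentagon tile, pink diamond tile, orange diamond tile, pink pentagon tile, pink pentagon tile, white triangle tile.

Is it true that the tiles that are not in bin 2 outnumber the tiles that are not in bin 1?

|tiles that are not in bin 2| = 31.
|tiles that are not in bin 1| = 32.
The claim requires 31 > 32, which does not hold.

False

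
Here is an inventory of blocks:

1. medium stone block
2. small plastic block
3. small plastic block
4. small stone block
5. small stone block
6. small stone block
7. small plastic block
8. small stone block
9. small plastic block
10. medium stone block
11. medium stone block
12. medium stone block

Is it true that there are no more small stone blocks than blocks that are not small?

True

|small stone blocks| = 4.
|blocks that are not small| = 4.
The claim requires 4 ≤ 4, which holds.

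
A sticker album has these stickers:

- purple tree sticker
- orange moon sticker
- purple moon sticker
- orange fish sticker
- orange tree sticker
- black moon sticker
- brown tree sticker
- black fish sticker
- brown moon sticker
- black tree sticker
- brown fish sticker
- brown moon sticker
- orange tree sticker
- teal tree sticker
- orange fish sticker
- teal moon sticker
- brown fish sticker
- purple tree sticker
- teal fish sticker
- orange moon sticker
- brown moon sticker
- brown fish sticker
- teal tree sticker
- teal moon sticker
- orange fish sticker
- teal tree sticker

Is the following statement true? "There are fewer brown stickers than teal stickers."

False

There are 7 brown stickers.
There are 6 teal stickers.
The claim requires 7 < 6, which does not hold.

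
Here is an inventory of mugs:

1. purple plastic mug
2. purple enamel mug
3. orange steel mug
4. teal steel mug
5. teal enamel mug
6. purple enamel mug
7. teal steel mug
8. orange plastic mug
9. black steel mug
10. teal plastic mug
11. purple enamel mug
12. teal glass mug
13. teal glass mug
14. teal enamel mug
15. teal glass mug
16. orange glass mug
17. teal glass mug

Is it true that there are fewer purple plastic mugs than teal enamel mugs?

|purple plastic mugs| = 1.
|teal enamel mugs| = 2.
The claim requires 1 < 2, which holds.

True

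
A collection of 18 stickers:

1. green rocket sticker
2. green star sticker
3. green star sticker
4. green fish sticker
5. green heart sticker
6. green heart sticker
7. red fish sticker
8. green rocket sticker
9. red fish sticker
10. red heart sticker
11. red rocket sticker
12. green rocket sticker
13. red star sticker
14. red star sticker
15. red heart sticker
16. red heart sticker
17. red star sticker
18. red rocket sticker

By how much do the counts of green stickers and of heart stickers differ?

green stickers: 8. heart stickers: 5.
|8 − 5| = 8 − 5 = 3.

3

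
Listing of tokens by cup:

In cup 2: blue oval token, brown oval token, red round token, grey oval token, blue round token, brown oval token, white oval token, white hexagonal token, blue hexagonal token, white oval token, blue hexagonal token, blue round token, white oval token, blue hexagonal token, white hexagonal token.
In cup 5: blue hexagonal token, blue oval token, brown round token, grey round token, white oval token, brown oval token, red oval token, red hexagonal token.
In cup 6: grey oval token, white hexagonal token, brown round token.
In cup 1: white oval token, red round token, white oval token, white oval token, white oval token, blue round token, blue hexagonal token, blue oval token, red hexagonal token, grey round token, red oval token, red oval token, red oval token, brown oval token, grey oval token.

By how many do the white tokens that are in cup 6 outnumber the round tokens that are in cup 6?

white tokens in cup 6: 1.
round tokens in cup 6: 1.
1 − 1 = 0.

0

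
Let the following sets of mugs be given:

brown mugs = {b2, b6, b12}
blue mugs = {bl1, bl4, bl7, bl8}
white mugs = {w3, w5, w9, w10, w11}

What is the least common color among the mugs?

Counts by color: white 5, blue 4, brown 3.
The minimum is 3, held uniquely by brown.

brown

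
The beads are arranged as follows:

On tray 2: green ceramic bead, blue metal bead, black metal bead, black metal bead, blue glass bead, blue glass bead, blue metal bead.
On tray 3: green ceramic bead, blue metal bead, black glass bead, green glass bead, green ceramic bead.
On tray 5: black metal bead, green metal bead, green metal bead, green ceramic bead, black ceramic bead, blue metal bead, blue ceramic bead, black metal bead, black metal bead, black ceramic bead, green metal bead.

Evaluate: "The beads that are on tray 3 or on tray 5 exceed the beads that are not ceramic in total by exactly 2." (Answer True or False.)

beads on tray 3 or on tray 5: 16.
beads that are not ceramic: 16.
The claim requires 16 − 16 (= 0) to equal 2, which does not hold.

False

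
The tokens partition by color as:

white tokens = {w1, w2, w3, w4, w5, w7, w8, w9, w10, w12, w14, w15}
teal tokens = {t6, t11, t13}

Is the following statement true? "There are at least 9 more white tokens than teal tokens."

There are 12 white tokens.
There are 3 teal tokens.
The claim requires 12 − 3 = 9 ≥ 9, which holds.

True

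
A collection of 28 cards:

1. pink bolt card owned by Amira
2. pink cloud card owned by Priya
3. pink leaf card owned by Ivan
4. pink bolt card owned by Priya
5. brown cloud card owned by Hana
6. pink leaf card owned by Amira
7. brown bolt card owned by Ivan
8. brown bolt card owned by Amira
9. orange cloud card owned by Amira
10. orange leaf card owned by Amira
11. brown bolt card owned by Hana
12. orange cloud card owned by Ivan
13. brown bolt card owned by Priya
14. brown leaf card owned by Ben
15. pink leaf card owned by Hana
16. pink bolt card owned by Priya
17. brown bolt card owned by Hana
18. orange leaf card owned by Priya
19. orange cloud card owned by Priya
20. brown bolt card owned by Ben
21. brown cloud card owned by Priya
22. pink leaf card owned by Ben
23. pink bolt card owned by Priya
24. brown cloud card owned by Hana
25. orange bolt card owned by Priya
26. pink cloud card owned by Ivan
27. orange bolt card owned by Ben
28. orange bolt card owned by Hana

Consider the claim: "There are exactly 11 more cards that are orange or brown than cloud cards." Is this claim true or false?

False

There are 18 cards that are orange or brown.
There are 8 cloud cards.
The claim requires 18 − 8 (= 10) to equal 11, which does not hold.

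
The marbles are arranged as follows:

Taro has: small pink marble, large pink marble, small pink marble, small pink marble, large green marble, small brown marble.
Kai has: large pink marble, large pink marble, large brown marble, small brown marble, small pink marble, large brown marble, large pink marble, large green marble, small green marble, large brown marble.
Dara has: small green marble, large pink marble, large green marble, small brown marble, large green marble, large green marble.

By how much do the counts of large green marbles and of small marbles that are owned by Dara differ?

3

large green marbles: 5. small marbles owned by Dara: 2.
|5 − 2| = 5 − 2 = 3.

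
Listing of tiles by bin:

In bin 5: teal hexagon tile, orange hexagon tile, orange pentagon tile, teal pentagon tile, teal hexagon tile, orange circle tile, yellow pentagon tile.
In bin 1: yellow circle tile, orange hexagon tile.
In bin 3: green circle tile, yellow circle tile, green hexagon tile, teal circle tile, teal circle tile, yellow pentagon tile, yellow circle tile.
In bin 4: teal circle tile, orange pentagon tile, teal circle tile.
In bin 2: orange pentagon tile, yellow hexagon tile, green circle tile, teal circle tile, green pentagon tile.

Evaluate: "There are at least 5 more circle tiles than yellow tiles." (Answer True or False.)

True

circle tiles: 11.
yellow tiles: 6.
The claim requires 11 − 6 = 5 ≥ 5, which holds.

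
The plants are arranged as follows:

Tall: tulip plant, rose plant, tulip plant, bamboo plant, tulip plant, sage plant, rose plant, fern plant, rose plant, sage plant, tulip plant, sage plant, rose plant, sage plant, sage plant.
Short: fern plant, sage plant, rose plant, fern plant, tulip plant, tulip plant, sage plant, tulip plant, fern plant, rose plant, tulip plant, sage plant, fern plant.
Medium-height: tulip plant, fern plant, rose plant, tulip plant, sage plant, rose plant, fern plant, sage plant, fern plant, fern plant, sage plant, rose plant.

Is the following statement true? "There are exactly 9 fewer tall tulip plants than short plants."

|tall tulip plants| = 4.
|short plants| = 13.
The claim requires 13 − 4 (= 9) to equal 9, which holds.

True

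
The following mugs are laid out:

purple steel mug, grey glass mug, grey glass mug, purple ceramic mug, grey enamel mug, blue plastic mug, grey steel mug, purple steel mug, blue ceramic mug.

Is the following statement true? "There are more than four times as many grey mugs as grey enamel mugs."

|grey mugs| = 4.
|grey enamel mugs| = 1.
The claim requires 4 > 4 × 1 = 4, which does not hold.

False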